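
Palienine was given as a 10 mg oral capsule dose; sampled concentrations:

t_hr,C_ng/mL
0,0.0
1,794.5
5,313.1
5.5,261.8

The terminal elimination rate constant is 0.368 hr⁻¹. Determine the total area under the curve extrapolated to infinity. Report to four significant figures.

Trapezoidal AUC_0→5.5:
  [0→1]: (0.0+794.5)/2 × 1 = 397.25
  [1→5]: (794.5+313.1)/2 × 4 = 2215.2
  [5→5.5]: (313.1+261.8)/2 × 0.5 = 143.725
  Sum = 2756.175 ng/mL·hr
Extrapolated tail: C_last / k_e = 261.8 / 0.368 = 711.413
AUC_0→∞ = 2756.175 + 711.413 = 3467.588 ng/mL·hr

AUC = 3468 ng/mL·hr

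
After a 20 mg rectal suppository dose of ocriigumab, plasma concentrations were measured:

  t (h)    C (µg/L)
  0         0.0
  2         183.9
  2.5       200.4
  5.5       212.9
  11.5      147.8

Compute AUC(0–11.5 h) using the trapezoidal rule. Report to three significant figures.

Trapezoidal AUC_0→11.5:
  [0→2]: (0.0+183.9)/2 × 2 = 183.9
  [2→2.5]: (183.9+200.4)/2 × 0.5 = 96.075
  [2.5→5.5]: (200.4+212.9)/2 × 3 = 619.95
  [5.5→11.5]: (212.9+147.8)/2 × 6 = 1082.1
  Sum = 1982.025 µg/L·h

AUC = 1980 µg/L·h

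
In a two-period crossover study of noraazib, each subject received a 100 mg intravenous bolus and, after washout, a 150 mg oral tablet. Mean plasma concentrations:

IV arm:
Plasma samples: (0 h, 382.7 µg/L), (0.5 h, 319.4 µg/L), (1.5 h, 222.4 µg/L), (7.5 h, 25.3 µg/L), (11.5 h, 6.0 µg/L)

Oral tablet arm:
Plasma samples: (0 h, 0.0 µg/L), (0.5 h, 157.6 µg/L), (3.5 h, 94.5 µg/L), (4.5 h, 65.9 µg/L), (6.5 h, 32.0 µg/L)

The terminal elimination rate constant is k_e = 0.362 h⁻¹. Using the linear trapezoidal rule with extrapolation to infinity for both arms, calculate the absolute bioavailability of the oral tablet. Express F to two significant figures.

F = 0.36

Trapezoidal AUC_0→11.5 (IV):
  [0→0.5]: (382.7+319.4)/2 × 0.5 = 175.525
  [0.5→1.5]: (319.4+222.4)/2 × 1 = 270.9
  [1.5→7.5]: (222.4+25.3)/2 × 6 = 743.1
  [7.5→11.5]: (25.3+6.0)/2 × 4 = 62.6
  Sum = 1252.125 µg/L·h
IV tail: 6.0/0.362 = 16.575; AUC_iv,0→∞ = 1252.125 + 16.575 = 1268.7 µg/L·h
Trapezoidal AUC_0→6.5 (oral tablet):
  [0→0.5]: (0.0+157.6)/2 × 0.5 = 39.4
  [0.5→3.5]: (157.6+94.5)/2 × 3 = 378.15
  [3.5→4.5]: (94.5+65.9)/2 × 1 = 80.2
  [4.5→6.5]: (65.9+32.0)/2 × 2 = 97.9
  Sum = 595.65 µg/L·h
oral tablet tail: 32.0/0.362 = 88.398; AUC_ev,0→∞ = 595.65 + 88.398 = 684.048 µg/L·h
F = (AUC_ev/D_ev)/(AUC_iv/D_iv) = (684.048/150)/(1268.7/100) = 4.56032/12.687 = 0.3594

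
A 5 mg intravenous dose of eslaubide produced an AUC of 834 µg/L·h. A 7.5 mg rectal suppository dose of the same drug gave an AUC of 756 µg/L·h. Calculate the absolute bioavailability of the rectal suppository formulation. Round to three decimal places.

F = 0.604

F = (AUC_ev / D_ev) / (AUC_iv / D_iv)
  = (756/7.5) / (834/5)
  = 100.8 / 166.8 = 0.6043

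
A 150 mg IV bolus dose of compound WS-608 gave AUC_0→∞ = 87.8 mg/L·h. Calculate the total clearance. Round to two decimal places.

CL = Dose_iv / AUC_0→∞
   = 150 / 87.8 = 1.70843 L/h

CL = 1.71 L/h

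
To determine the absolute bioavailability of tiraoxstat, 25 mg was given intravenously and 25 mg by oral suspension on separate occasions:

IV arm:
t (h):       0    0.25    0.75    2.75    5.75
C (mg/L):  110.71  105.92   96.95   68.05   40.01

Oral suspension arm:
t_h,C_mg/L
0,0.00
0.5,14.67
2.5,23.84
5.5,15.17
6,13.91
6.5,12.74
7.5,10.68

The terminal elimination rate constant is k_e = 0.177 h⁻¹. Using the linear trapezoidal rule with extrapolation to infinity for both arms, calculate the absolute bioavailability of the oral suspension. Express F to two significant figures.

F = 0.30

Trapezoidal AUC_0→5.75 (IV):
  [0→0.25]: (110.71+105.92)/2 × 0.25 = 27.07875
  [0.25→0.75]: (105.92+96.95)/2 × 0.5 = 50.7175
  [0.75→2.75]: (96.95+68.05)/2 × 2 = 165.0
  [2.75→5.75]: (68.05+40.01)/2 × 3 = 162.09
  Sum = 404.88625 mg/L·h
IV tail: 40.01/0.177 = 226.045; AUC_iv,0→∞ = 404.88625 + 226.045 = 630.93125 mg/L·h
Trapezoidal AUC_0→7.5 (oral suspension):
  [0→0.5]: (0.00+14.67)/2 × 0.5 = 3.6675
  [0.5→2.5]: (14.67+23.84)/2 × 2 = 38.51
  [2.5→5.5]: (23.84+15.17)/2 × 3 = 58.515
  [5.5→6]: (15.17+13.91)/2 × 0.5 = 7.27
  [6→6.5]: (13.91+12.74)/2 × 0.5 = 6.6625
  [6.5→7.5]: (12.74+10.68)/2 × 1 = 11.71
  Sum = 126.335 mg/L·h
oral suspension tail: 10.68/0.177 = 60.339; AUC_ev,0→∞ = 126.335 + 60.339 = 186.674 mg/L·h
F = (AUC_ev/D_ev)/(AUC_iv/D_iv) = (186.674/25)/(630.93125/25) = 7.46696/25.23725 = 0.2959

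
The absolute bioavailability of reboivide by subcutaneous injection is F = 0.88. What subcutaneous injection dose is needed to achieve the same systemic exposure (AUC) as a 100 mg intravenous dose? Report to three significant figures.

D_subcutaneous = 114 mg

For equal systemic exposure: F × D_ev = D_iv
D_ev = D_iv / F = 100 / 0.88 = 113.636 mg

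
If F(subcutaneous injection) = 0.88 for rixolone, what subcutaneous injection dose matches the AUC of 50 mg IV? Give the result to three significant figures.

D_subcutaneous = 56.8 mg

For equal systemic exposure: F × D_ev = D_iv
D_ev = D_iv / F = 50 / 0.88 = 56.8182 mg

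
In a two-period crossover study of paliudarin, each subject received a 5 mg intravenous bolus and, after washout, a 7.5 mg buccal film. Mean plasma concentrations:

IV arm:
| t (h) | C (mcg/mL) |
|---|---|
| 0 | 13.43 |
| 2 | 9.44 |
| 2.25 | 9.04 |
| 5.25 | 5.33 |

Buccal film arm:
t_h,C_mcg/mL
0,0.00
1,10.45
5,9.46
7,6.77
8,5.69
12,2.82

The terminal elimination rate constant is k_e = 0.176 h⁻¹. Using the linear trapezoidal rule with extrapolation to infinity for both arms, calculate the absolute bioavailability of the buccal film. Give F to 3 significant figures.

F = 0.870

Trapezoidal AUC_0→5.25 (IV):
  [0→2]: (13.43+9.44)/2 × 2 = 22.87
  [2→2.25]: (9.44+9.04)/2 × 0.25 = 2.31
  [2.25→5.25]: (9.04+5.33)/2 × 3 = 21.555
  Sum = 46.735 mcg/mL·h
IV tail: 5.33/0.176 = 30.284; AUC_iv,0→∞ = 46.735 + 30.284 = 77.019 mcg/mL·h
Trapezoidal AUC_0→12 (buccal film):
  [0→1]: (0.00+10.45)/2 × 1 = 5.225
  [1→5]: (10.45+9.46)/2 × 4 = 39.82
  [5→7]: (9.46+6.77)/2 × 2 = 16.23
  [7→8]: (6.77+5.69)/2 × 1 = 6.23
  [8→12]: (5.69+2.82)/2 × 4 = 17.02
  Sum = 84.525 mcg/mL·h
buccal film tail: 2.82/0.176 = 16.023; AUC_ev,0→∞ = 84.525 + 16.023 = 100.548 mcg/mL·h
F = (AUC_ev/D_ev)/(AUC_iv/D_iv) = (100.548/7.5)/(77.019/5) = 13.4064/15.4038 = 0.8703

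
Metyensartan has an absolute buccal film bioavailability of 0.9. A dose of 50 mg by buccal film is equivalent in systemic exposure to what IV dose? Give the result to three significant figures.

D_iv = 45.0 mg

Systemic exposure from an extravascular dose = F × D_ev, so the equivalent IV dose is F × D_ev.
D_iv = F × D_ev = 0.9 × 50 = 45 mg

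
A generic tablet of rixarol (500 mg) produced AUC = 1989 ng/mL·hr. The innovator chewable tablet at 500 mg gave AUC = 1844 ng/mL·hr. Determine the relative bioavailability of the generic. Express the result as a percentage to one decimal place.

F_rel = (AUC_test/D_test) / (AUC_ref/D_ref)
      = (1989/500) / (1844/500)
      = 3.978 / 3.688 = 1.0786 = 107.86%

F_rel = 107.9%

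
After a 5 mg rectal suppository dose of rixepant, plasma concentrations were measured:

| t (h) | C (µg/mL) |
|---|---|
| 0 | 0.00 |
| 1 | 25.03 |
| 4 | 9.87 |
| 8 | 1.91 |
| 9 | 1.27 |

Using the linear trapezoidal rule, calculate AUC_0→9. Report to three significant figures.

Trapezoidal AUC_0→9:
  [0→1]: (0.00+25.03)/2 × 1 = 12.515
  [1→4]: (25.03+9.87)/2 × 3 = 52.35
  [4→8]: (9.87+1.91)/2 × 4 = 23.56
  [8→9]: (1.91+1.27)/2 × 1 = 1.59
  Sum = 90.015 µg/mL·h

AUC = 90.0 µg/mL·h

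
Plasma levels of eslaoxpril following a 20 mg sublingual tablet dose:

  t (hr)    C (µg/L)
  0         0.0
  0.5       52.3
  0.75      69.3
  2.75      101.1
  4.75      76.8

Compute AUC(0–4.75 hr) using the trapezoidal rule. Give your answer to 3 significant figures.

AUC = 377 µg/L·hr

Trapezoidal AUC_0→4.75:
  [0→0.5]: (0.0+52.3)/2 × 0.5 = 13.075
  [0.5→0.75]: (52.3+69.3)/2 × 0.25 = 15.2
  [0.75→2.75]: (69.3+101.1)/2 × 2 = 170.4
  [2.75→4.75]: (101.1+76.8)/2 × 2 = 177.9
  Sum = 376.575 µg/L·hr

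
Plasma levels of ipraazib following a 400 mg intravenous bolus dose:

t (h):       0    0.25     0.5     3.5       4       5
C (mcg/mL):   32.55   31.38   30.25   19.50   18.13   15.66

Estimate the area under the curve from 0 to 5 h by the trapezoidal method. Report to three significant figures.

Trapezoidal AUC_0→5:
  [0→0.25]: (32.55+31.38)/2 × 0.25 = 7.99125
  [0.25→0.5]: (31.38+30.25)/2 × 0.25 = 7.70375
  [0.5→3.5]: (30.25+19.50)/2 × 3 = 74.625
  [3.5→4]: (19.50+18.13)/2 × 0.5 = 9.4075
  [4→5]: (18.13+15.66)/2 × 1 = 16.895
  Sum = 116.6225 mcg/mL·h

AUC = 117 mcg/mL·h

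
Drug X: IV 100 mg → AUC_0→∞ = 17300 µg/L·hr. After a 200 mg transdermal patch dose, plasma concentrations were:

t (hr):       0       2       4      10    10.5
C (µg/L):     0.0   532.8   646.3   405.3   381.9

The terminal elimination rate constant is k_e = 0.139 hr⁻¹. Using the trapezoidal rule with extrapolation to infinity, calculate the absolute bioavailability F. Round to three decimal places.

Trapezoidal AUC_0→10.5 (transdermal patch):
  [0→2]: (0.0+532.8)/2 × 2 = 532.8
  [2→4]: (532.8+646.3)/2 × 2 = 1179.1
  [4→10]: (646.3+405.3)/2 × 6 = 3154.8
  [10→10.5]: (405.3+381.9)/2 × 0.5 = 196.8
  Sum = 5063.5 µg/L·hr
Tail: C_last/k_e = 381.9/0.139 = 2747.482
AUC_0→∞ (transdermal patch) = 5063.5 + 2747.482 = 7810.982 µg/L·hr
F = (AUC_ev/D_ev)/(AUC_iv/D_iv) = (7810.982/200)/(17300/100) = 39.05491/173 = 0.2258

F = 0.226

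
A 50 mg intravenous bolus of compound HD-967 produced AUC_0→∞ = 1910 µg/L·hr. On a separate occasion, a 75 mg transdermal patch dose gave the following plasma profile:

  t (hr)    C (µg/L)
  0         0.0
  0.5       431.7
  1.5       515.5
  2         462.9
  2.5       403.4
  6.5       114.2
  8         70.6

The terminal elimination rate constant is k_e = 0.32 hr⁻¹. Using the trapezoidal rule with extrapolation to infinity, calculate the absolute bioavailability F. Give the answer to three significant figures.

F = 0.851

Trapezoidal AUC_0→8 (transdermal patch):
  [0→0.5]: (0.0+431.7)/2 × 0.5 = 107.925
  [0.5→1.5]: (431.7+515.5)/2 × 1 = 473.6
  [1.5→2]: (515.5+462.9)/2 × 0.5 = 244.6
  [2→2.5]: (462.9+403.4)/2 × 0.5 = 216.575
  [2.5→6.5]: (403.4+114.2)/2 × 4 = 1035.2
  [6.5→8]: (114.2+70.6)/2 × 1.5 = 138.6
  Sum = 2216.5 µg/L·hr
Tail: C_last/k_e = 70.6/0.32 = 220.625
AUC_0→∞ (transdermal patch) = 2216.5 + 220.625 = 2437.125 µg/L·hr
F = (AUC_ev/D_ev)/(AUC_iv/D_iv) = (2437.125/75)/(1910/50) = 32.495/38.2 = 0.8507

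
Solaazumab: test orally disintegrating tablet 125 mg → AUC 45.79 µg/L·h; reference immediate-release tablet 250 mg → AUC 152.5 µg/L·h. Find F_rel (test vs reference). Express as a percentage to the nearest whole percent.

F_rel = (AUC_test/D_test) / (AUC_ref/D_ref)
      = (45.79/125) / (152.5/250)
      = 0.36632 / 0.61 = 0.6005 = 60.05%

F_rel = 60%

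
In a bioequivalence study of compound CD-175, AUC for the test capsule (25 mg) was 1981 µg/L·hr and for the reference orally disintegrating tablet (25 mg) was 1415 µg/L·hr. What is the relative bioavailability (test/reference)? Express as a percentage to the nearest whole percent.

F_rel = (AUC_test/D_test) / (AUC_ref/D_ref)
      = (1981/25) / (1415/25)
      = 79.24 / 56.6 = 1.4000 = 140.00%

F_rel = 140%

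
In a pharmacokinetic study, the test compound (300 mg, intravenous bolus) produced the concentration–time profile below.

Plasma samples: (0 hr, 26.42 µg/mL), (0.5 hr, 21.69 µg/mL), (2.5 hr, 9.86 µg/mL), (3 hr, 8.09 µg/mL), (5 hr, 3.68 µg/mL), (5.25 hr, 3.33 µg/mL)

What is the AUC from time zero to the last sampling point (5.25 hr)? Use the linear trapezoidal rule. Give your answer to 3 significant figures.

AUC = 60.7 µg/mL·hr

Trapezoidal AUC_0→5.25:
  [0→0.5]: (26.42+21.69)/2 × 0.5 = 12.0275
  [0.5→2.5]: (21.69+9.86)/2 × 2 = 31.55
  [2.5→3]: (9.86+8.09)/2 × 0.5 = 4.4875
  [3→5]: (8.09+3.68)/2 × 2 = 11.77
  [5→5.25]: (3.68+3.33)/2 × 0.25 = 0.87625
  Sum = 60.71125 µg/mL·hr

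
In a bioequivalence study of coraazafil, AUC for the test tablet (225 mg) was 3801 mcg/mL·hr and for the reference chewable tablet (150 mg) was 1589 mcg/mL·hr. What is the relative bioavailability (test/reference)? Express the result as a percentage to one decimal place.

F_rel = (AUC_test/D_test) / (AUC_ref/D_ref)
      = (3801/225) / (1589/150)
      = 16.8933 / 10.5933 = 1.5947 = 159.47%

F_rel = 159.5%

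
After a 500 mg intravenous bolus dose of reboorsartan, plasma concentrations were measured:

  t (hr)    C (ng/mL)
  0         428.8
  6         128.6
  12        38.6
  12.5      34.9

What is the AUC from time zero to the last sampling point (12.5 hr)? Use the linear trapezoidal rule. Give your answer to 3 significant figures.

AUC = 2190 ng/mL·hr

Trapezoidal AUC_0→12.5:
  [0→6]: (428.8+128.6)/2 × 6 = 1672.2
  [6→12]: (128.6+38.6)/2 × 6 = 501.6
  [12→12.5]: (38.6+34.9)/2 × 0.5 = 18.375
  Sum = 2192.175 ng/mL·hr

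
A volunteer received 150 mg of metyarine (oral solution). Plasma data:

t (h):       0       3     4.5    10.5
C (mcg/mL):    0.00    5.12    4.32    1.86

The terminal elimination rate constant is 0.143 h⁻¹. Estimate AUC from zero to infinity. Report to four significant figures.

AUC = 46.31 mcg/mL·h

Trapezoidal AUC_0→10.5:
  [0→3]: (0.00+5.12)/2 × 3 = 7.68
  [3→4.5]: (5.12+4.32)/2 × 1.5 = 7.08
  [4.5→10.5]: (4.32+1.86)/2 × 6 = 18.54
  Sum = 33.3 mcg/mL·h
Extrapolated tail: C_last / k_e = 1.86 / 0.143 = 13.007
AUC_0→∞ = 33.3 + 13.007 = 46.307 mcg/mL·h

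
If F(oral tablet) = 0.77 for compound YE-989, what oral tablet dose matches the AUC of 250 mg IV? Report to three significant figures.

For equal systemic exposure: F × D_ev = D_iv
D_ev = D_iv / F = 250 / 0.77 = 324.675 mg

D_oral = 325 mg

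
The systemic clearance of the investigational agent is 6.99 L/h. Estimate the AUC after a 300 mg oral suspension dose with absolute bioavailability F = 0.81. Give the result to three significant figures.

AUC = 34.8 mg/L·h

AUC_0→∞ = F × Dose / CL
        = 0.81 × 300 / 6.99 = 34.7639 mg/L·h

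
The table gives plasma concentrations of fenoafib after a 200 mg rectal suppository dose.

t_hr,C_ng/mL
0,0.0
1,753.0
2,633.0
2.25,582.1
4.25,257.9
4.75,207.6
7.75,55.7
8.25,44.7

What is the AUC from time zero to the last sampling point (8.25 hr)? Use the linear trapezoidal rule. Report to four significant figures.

Trapezoidal AUC_0→8.25:
  [0→1]: (0.0+753.0)/2 × 1 = 376.5
  [1→2]: (753.0+633.0)/2 × 1 = 693.0
  [2→2.25]: (633.0+582.1)/2 × 0.25 = 151.8875
  [2.25→4.25]: (582.1+257.9)/2 × 2 = 840.0
  [4.25→4.75]: (257.9+207.6)/2 × 0.5 = 116.375
  [4.75→7.75]: (207.6+55.7)/2 × 3 = 394.95
  [7.75→8.25]: (55.7+44.7)/2 × 0.5 = 25.1
  Sum = 2597.8125 ng/mL·hr

AUC = 2598 ng/mL·hr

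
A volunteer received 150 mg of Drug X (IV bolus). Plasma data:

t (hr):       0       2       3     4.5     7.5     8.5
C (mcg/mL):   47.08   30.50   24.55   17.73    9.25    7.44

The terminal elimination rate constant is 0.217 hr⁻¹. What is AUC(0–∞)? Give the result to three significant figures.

AUC = 220 mcg/mL·hr

Trapezoidal AUC_0→8.5:
  [0→2]: (47.08+30.50)/2 × 2 = 77.58
  [2→3]: (30.50+24.55)/2 × 1 = 27.525
  [3→4.5]: (24.55+17.73)/2 × 1.5 = 31.71
  [4.5→7.5]: (17.73+9.25)/2 × 3 = 40.47
  [7.5→8.5]: (9.25+7.44)/2 × 1 = 8.345
  Sum = 185.63 mcg/mL·hr
Extrapolated tail: C_last / k_e = 7.44 / 0.217 = 34.286
AUC_0→∞ = 185.63 + 34.286 = 219.916 mcg/mL·hr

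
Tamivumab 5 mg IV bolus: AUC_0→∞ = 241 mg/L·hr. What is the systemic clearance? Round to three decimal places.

CL = Dose_iv / AUC_0→∞
   = 5 / 241 = 0.0207469 L/hr

CL = 0.021 L/hr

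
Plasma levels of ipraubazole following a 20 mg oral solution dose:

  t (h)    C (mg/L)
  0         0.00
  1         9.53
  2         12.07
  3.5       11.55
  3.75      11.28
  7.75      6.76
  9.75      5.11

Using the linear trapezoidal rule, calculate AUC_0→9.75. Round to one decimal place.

AUC = 84.1 mg/L·h

Trapezoidal AUC_0→9.75:
  [0→1]: (0.00+9.53)/2 × 1 = 4.765
  [1→2]: (9.53+12.07)/2 × 1 = 10.8
  [2→3.5]: (12.07+11.55)/2 × 1.5 = 17.715
  [3.5→3.75]: (11.55+11.28)/2 × 0.25 = 2.85375
  [3.75→7.75]: (11.28+6.76)/2 × 4 = 36.08
  [7.75→9.75]: (6.76+5.11)/2 × 2 = 11.87
  Sum = 84.08375 mg/L·h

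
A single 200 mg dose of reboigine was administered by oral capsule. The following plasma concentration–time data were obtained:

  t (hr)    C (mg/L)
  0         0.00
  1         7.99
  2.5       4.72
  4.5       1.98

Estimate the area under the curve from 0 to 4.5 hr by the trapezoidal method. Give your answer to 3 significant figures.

AUC = 20.2 mg/L·hr

Trapezoidal AUC_0→4.5:
  [0→1]: (0.00+7.99)/2 × 1 = 3.995
  [1→2.5]: (7.99+4.72)/2 × 1.5 = 9.5325
  [2.5→4.5]: (4.72+1.98)/2 × 2 = 6.7
  Sum = 20.2275 mg/L·hr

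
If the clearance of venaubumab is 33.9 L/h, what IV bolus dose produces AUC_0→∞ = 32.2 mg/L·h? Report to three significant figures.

Dose = 1090 mg

Dose_iv = CL × AUC_0→∞
     = 33.9 × 32.2 = 1091.58 mg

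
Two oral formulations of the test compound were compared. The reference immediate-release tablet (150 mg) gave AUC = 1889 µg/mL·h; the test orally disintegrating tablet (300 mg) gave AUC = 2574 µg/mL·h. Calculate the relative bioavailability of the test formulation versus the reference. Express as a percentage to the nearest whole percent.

F_rel = (AUC_test/D_test) / (AUC_ref/D_ref)
      = (2574/300) / (1889/150)
      = 8.58 / 12.5933 = 0.6813 = 68.13%

F_rel = 68%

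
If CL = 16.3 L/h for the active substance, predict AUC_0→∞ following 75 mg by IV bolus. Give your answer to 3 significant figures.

AUC = 4.60 mg/L·h

AUC_0→∞ = Dose_iv / CL
        = 75 / 16.3 = 4.60123 mg/L·h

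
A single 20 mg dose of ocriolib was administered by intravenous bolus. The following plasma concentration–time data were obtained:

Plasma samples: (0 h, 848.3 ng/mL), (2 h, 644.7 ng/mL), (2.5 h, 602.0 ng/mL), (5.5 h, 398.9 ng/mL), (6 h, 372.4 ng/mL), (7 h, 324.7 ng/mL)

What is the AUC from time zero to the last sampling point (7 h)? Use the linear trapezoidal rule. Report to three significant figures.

Trapezoidal AUC_0→7:
  [0→2]: (848.3+644.7)/2 × 2 = 1493.0
  [2→2.5]: (644.7+602.0)/2 × 0.5 = 311.675
  [2.5→5.5]: (602.0+398.9)/2 × 3 = 1501.35
  [5.5→6]: (398.9+372.4)/2 × 0.5 = 192.825
  [6→7]: (372.4+324.7)/2 × 1 = 348.55
  Sum = 3847.4 ng/mL·h

AUC = 3850 ng/mL·h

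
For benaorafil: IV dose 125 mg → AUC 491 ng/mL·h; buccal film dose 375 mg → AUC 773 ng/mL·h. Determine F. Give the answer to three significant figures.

F = 0.525

F = (AUC_ev / D_ev) / (AUC_iv / D_iv)
  = (773/375) / (491/125)
  = 2.06133 / 3.928 = 0.5248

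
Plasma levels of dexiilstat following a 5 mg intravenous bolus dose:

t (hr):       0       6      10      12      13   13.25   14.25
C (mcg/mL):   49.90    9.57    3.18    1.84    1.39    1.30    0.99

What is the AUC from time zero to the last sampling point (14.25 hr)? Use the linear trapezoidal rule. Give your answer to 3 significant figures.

AUC = 212 mcg/mL·hr

Trapezoidal AUC_0→14.25:
  [0→6]: (49.90+9.57)/2 × 6 = 178.41
  [6→10]: (9.57+3.18)/2 × 4 = 25.5
  [10→12]: (3.18+1.84)/2 × 2 = 5.02
  [12→13]: (1.84+1.39)/2 × 1 = 1.615
  [13→13.25]: (1.39+1.30)/2 × 0.25 = 0.33625
  [13.25→14.25]: (1.30+0.99)/2 × 1 = 1.145
  Sum = 212.02625 mcg/mL·hr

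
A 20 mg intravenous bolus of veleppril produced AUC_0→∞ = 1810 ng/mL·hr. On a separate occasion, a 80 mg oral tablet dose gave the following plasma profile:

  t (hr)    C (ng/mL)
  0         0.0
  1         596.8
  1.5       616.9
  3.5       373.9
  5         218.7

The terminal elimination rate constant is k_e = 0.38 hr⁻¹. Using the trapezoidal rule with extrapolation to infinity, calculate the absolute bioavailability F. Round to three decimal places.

Trapezoidal AUC_0→5 (oral tablet):
  [0→1]: (0.0+596.8)/2 × 1 = 298.4
  [1→1.5]: (596.8+616.9)/2 × 0.5 = 303.425
  [1.5→3.5]: (616.9+373.9)/2 × 2 = 990.8
  [3.5→5]: (373.9+218.7)/2 × 1.5 = 444.45
  Sum = 2037.075 ng/mL·hr
Tail: C_last/k_e = 218.7/0.38 = 575.526
AUC_0→∞ (oral tablet) = 2037.075 + 575.526 = 2612.601 ng/mL·hr
F = (AUC_ev/D_ev)/(AUC_iv/D_iv) = (2612.601/80)/(1810/20) = 32.6575/90.5 = 0.3609

F = 0.361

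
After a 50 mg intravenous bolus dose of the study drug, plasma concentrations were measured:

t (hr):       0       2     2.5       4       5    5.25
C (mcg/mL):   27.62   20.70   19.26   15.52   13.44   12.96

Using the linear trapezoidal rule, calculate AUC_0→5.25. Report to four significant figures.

AUC = 102.2 mcg/mL·hr

Trapezoidal AUC_0→5.25:
  [0→2]: (27.62+20.70)/2 × 2 = 48.32
  [2→2.5]: (20.70+19.26)/2 × 0.5 = 9.99
  [2.5→4]: (19.26+15.52)/2 × 1.5 = 26.085
  [4→5]: (15.52+13.44)/2 × 1 = 14.48
  [5→5.25]: (13.44+12.96)/2 × 0.25 = 3.3
  Sum = 102.175 mcg/mL·hr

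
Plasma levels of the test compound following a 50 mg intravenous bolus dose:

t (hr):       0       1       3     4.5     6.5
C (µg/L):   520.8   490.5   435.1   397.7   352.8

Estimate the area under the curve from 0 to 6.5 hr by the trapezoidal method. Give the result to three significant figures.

Trapezoidal AUC_0→6.5:
  [0→1]: (520.8+490.5)/2 × 1 = 505.65
  [1→3]: (490.5+435.1)/2 × 2 = 925.6
  [3→4.5]: (435.1+397.7)/2 × 1.5 = 624.6
  [4.5→6.5]: (397.7+352.8)/2 × 2 = 750.5
  Sum = 2806.35 µg/L·hr

AUC = 2810 µg/L·hr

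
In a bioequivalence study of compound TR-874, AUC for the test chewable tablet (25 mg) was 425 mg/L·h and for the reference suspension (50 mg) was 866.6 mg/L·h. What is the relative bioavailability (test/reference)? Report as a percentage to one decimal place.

F_rel = 98.1%

F_rel = (AUC_test/D_test) / (AUC_ref/D_ref)
      = (425/25) / (866.6/50)
      = 17 / 17.332 = 0.9808 = 98.08%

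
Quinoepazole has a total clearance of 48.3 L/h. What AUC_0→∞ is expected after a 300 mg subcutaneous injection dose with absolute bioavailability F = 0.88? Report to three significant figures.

AUC_0→∞ = F × Dose / CL
        = 0.88 × 300 / 48.3 = 5.46584 mg/L·h

AUC = 5.47 mg/L·h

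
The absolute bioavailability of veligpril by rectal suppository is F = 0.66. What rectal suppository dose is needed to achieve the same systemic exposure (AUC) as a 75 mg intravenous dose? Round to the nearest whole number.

D_rectal = 114 mg

For equal systemic exposure: F × D_ev = D_iv
D_ev = D_iv / F = 75 / 0.66 = 113.636 mg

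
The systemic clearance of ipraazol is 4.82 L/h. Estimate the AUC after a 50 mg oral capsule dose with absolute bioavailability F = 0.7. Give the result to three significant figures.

AUC = 7.26 mg/L·h

AUC_0→∞ = F × Dose / CL
        = 0.7 × 50 / 4.82 = 7.26141 mg/L·h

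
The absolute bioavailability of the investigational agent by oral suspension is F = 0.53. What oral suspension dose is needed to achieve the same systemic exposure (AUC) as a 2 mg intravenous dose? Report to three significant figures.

D_oral = 3.77 mg

For equal systemic exposure: F × D_ev = D_iv
D_ev = D_iv / F = 2 / 0.53 = 3.77358 mg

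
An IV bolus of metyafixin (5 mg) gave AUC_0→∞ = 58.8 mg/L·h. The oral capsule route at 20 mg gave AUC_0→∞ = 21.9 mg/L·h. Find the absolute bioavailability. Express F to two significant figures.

F = 0.093

F = (AUC_ev / D_ev) / (AUC_iv / D_iv)
  = (21.9/20) / (58.8/5)
  = 1.095 / 11.76 = 0.0931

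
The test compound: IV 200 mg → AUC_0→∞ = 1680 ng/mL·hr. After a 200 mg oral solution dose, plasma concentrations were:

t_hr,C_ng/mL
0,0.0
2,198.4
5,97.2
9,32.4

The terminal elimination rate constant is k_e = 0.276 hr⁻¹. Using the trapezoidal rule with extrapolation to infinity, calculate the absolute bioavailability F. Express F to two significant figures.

F = 0.61

Trapezoidal AUC_0→9 (oral solution):
  [0→2]: (0.0+198.4)/2 × 2 = 198.4
  [2→5]: (198.4+97.2)/2 × 3 = 443.4
  [5→9]: (97.2+32.4)/2 × 4 = 259.2
  Sum = 901.0 ng/mL·hr
Tail: C_last/k_e = 32.4/0.276 = 117.391
AUC_0→∞ (oral solution) = 901.0 + 117.391 = 1018.391 ng/mL·hr
F = (AUC_ev/D_ev)/(AUC_iv/D_iv) = (1018.391/200)/(1680/200) = 5.091955/8.4 = 0.6062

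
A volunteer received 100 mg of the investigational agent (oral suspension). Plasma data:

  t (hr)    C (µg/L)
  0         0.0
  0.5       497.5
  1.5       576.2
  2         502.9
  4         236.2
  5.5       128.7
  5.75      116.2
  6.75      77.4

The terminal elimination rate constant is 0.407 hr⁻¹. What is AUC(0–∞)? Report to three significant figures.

Trapezoidal AUC_0→6.75:
  [0→0.5]: (0.0+497.5)/2 × 0.5 = 124.375
  [0.5→1.5]: (497.5+576.2)/2 × 1 = 536.85
  [1.5→2]: (576.2+502.9)/2 × 0.5 = 269.775
  [2→4]: (502.9+236.2)/2 × 2 = 739.1
  [4→5.5]: (236.2+128.7)/2 × 1.5 = 273.675
  [5.5→5.75]: (128.7+116.2)/2 × 0.25 = 30.6125
  [5.75→6.75]: (116.2+77.4)/2 × 1 = 96.8
  Sum = 2071.1875 µg/L·hr
Extrapolated tail: C_last / k_e = 77.4 / 0.407 = 190.172
AUC_0→∞ = 2071.1875 + 190.172 = 2261.3595 µg/L·hr

AUC = 2260 µg/L·hr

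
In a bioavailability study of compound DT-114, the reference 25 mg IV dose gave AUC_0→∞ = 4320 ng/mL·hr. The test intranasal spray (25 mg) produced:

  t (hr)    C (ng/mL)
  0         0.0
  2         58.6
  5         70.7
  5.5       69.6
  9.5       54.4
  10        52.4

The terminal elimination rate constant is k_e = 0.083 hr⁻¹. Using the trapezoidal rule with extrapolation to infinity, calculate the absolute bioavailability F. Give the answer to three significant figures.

Trapezoidal AUC_0→10 (intranasal spray):
  [0→2]: (0.0+58.6)/2 × 2 = 58.6
  [2→5]: (58.6+70.7)/2 × 3 = 193.95
  [5→5.5]: (70.7+69.6)/2 × 0.5 = 35.075
  [5.5→9.5]: (69.6+54.4)/2 × 4 = 248.0
  [9.5→10]: (54.4+52.4)/2 × 0.5 = 26.7
  Sum = 562.325 ng/mL·hr
Tail: C_last/k_e = 52.4/0.083 = 631.325
AUC_0→∞ (intranasal spray) = 562.325 + 631.325 = 1193.65 ng/mL·hr
F = (AUC_ev/D_ev)/(AUC_iv/D_iv) = (1193.65/25)/(4320/25) = 47.746/172.8 = 0.2763

F = 0.276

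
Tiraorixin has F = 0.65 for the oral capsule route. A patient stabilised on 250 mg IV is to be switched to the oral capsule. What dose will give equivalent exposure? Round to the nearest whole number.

For equal systemic exposure: F × D_ev = D_iv
D_ev = D_iv / F = 250 / 0.65 = 384.615 mg

D_oral = 385 mg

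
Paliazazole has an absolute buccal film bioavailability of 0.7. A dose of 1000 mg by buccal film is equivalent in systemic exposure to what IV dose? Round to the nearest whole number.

D_iv = 700 mg

Systemic exposure from an extravascular dose = F × D_ev, so the equivalent IV dose is F × D_ev.
D_iv = F × D_ev = 0.7 × 1000 = 700 mg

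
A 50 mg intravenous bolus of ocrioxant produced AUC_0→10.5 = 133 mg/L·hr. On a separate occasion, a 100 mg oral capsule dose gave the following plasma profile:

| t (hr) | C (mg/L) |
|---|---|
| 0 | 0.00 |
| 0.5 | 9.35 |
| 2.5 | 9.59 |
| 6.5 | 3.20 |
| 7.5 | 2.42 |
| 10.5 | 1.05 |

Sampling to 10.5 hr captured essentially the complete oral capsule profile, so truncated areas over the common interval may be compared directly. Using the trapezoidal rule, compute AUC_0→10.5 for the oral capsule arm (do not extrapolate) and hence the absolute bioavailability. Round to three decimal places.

Trapezoidal AUC_0→10.5 (oral capsule):
  [0→0.5]: (0.00+9.35)/2 × 0.5 = 2.3375
  [0.5→2.5]: (9.35+9.59)/2 × 2 = 18.94
  [2.5→6.5]: (9.59+3.20)/2 × 4 = 25.58
  [6.5→7.5]: (3.20+2.42)/2 × 1 = 2.81
  [7.5→10.5]: (2.42+1.05)/2 × 3 = 5.205
  Sum = 54.8725 mg/L·hr
F = (AUC_ev/D_ev)/(AUC_iv/D_iv) = (54.8725/100)/(133/50) = 0.548725/2.66 = 0.2063

F = 0.206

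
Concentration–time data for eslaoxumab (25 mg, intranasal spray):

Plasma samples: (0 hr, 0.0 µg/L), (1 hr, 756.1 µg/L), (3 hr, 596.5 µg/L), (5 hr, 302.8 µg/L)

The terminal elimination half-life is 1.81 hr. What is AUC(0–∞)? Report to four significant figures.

Trapezoidal AUC_0→5:
  [0→1]: (0.0+756.1)/2 × 1 = 378.05
  [1→3]: (756.1+596.5)/2 × 2 = 1352.6
  [3→5]: (596.5+302.8)/2 × 2 = 899.3
  Sum = 2629.95 µg/L·hr
k_e = ln2 / t½ = 0.693147 / 1.81 = 0.3830 hr^-1
Extrapolated tail: C_last / k_e = 302.8 / 0.383 = 790.601
AUC_0→∞ = 2629.95 + 790.601 = 3420.551 µg/L·hr

AUC = 3421 µg/L·hr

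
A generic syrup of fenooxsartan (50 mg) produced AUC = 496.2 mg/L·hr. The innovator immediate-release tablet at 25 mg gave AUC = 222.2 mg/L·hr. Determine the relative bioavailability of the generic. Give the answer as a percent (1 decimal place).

F_rel = 111.7%

F_rel = (AUC_test/D_test) / (AUC_ref/D_ref)
      = (496.2/50) / (222.2/25)
      = 9.924 / 8.888 = 1.1166 = 111.66%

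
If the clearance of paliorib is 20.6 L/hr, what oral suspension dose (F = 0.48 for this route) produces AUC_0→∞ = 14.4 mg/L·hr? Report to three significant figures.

Dose = 618 mg

Dose = CL × AUC_0→∞ / F
     = 20.6 × 14.4 / 0.48 = 618 mg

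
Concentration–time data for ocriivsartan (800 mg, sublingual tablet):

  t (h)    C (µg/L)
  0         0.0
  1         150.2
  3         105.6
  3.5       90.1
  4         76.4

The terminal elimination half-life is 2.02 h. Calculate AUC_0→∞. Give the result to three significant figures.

Trapezoidal AUC_0→4:
  [0→1]: (0.0+150.2)/2 × 1 = 75.1
  [1→3]: (150.2+105.6)/2 × 2 = 255.8
  [3→3.5]: (105.6+90.1)/2 × 0.5 = 48.925
  [3.5→4]: (90.1+76.4)/2 × 0.5 = 41.625
  Sum = 421.45 µg/L·h
k_e = ln2 / t½ = 0.693147 / 2.02 = 0.3431 h^-1
Extrapolated tail: C_last / k_e = 76.4 / 0.3431 = 222.676
AUC_0→∞ = 421.45 + 222.676 = 644.126 µg/L·h

AUC = 644 µg/L·h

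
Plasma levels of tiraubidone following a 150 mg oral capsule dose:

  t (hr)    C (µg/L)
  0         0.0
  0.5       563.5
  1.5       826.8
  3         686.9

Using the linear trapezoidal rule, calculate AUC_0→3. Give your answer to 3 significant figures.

Trapezoidal AUC_0→3:
  [0→0.5]: (0.0+563.5)/2 × 0.5 = 140.875
  [0.5→1.5]: (563.5+826.8)/2 × 1 = 695.15
  [1.5→3]: (826.8+686.9)/2 × 1.5 = 1135.275
  Sum = 1971.3 µg/L·hr

AUC = 1970 µg/L·hr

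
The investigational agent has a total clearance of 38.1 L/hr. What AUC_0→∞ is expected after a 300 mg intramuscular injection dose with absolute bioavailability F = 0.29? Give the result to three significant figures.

AUC = 2.28 mg/L·hr

AUC_0→∞ = F × Dose / CL
        = 0.29 × 300 / 38.1 = 2.28346 mg/L·hr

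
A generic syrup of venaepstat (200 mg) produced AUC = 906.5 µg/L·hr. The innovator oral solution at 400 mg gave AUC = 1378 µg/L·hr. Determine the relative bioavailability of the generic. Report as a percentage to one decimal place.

F_rel = (AUC_test/D_test) / (AUC_ref/D_ref)
      = (906.5/200) / (1378/400)
      = 4.5325 / 3.445 = 1.3157 = 131.57%

F_rel = 131.6%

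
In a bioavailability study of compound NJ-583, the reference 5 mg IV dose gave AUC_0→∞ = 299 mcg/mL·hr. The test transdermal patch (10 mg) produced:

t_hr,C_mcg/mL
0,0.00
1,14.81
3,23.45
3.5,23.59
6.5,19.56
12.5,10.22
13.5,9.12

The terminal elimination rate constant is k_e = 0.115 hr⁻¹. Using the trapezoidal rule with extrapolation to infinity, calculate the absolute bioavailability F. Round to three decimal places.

Trapezoidal AUC_0→13.5 (transdermal patch):
  [0→1]: (0.00+14.81)/2 × 1 = 7.405
  [1→3]: (14.81+23.45)/2 × 2 = 38.26
  [3→3.5]: (23.45+23.59)/2 × 0.5 = 11.76
  [3.5→6.5]: (23.59+19.56)/2 × 3 = 64.725
  [6.5→12.5]: (19.56+10.22)/2 × 6 = 89.34
  [12.5→13.5]: (10.22+9.12)/2 × 1 = 9.67
  Sum = 221.16 mcg/mL·hr
Tail: C_last/k_e = 9.12/0.115 = 79.304
AUC_0→∞ (transdermal patch) = 221.16 + 79.304 = 300.464 mcg/mL·hr
F = (AUC_ev/D_ev)/(AUC_iv/D_iv) = (300.464/10)/(299/5) = 30.0464/59.8 = 0.5024

F = 0.502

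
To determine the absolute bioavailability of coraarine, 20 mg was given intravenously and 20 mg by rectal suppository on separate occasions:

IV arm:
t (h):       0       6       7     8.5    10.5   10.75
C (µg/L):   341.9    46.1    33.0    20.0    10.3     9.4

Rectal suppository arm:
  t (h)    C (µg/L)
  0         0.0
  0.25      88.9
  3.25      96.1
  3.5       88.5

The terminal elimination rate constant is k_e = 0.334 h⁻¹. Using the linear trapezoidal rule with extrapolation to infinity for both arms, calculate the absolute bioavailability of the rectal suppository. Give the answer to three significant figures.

Trapezoidal AUC_0→10.75 (IV):
  [0→6]: (341.9+46.1)/2 × 6 = 1164.0
  [6→7]: (46.1+33.0)/2 × 1 = 39.55
  [7→8.5]: (33.0+20.0)/2 × 1.5 = 39.75
  [8.5→10.5]: (20.0+10.3)/2 × 2 = 30.3
  [10.5→10.75]: (10.3+9.4)/2 × 0.25 = 2.4625
  Sum = 1276.0625 µg/L·h
IV tail: 9.4/0.334 = 28.144; AUC_iv,0→∞ = 1276.0625 + 28.144 = 1304.2065 µg/L·h
Trapezoidal AUC_0→3.5 (rectal suppository):
  [0→0.25]: (0.0+88.9)/2 × 0.25 = 11.1125
  [0.25→3.25]: (88.9+96.1)/2 × 3 = 277.5
  [3.25→3.5]: (96.1+88.5)/2 × 0.25 = 23.075
  Sum = 311.6875 µg/L·h
rectal suppository tail: 88.5/0.334 = 264.970; AUC_ev,0→∞ = 311.6875 + 264.970 = 576.6575 µg/L·h
F = (AUC_ev/D_ev)/(AUC_iv/D_iv) = (576.6575/20)/(1304.2065/20) = 28.832875/65.210325 = 0.4422

F = 0.442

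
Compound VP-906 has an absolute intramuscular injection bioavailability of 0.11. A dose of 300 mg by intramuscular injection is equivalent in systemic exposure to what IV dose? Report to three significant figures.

D_iv = 33.0 mg

Systemic exposure from an extravascular dose = F × D_ev, so the equivalent IV dose is F × D_ev.
D_iv = F × D_ev = 0.11 × 300 = 33 mg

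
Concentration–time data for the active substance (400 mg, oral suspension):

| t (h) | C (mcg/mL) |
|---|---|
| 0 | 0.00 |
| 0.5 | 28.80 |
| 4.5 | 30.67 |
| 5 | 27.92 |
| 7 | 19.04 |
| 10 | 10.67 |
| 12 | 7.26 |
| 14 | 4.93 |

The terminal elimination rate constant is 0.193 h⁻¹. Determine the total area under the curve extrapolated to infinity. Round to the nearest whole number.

AUC = 288 mcg/mL·h

Trapezoidal AUC_0→14:
  [0→0.5]: (0.00+28.80)/2 × 0.5 = 7.2
  [0.5→4.5]: (28.80+30.67)/2 × 4 = 118.94
  [4.5→5]: (30.67+27.92)/2 × 0.5 = 14.6475
  [5→7]: (27.92+19.04)/2 × 2 = 46.96
  [7→10]: (19.04+10.67)/2 × 3 = 44.565
  [10→12]: (10.67+7.26)/2 × 2 = 17.93
  [12→14]: (7.26+4.93)/2 × 2 = 12.19
  Sum = 262.4325 mcg/mL·h
Extrapolated tail: C_last / k_e = 4.93 / 0.193 = 25.544
AUC_0→∞ = 262.4325 + 25.544 = 287.9765 mcg/mL·h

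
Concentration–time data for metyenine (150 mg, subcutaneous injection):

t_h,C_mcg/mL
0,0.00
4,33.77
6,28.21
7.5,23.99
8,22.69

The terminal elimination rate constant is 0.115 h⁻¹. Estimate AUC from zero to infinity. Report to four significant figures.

AUC = 377.6 mcg/mL·h

Trapezoidal AUC_0→8:
  [0→4]: (0.00+33.77)/2 × 4 = 67.54
  [4→6]: (33.77+28.21)/2 × 2 = 61.98
  [6→7.5]: (28.21+23.99)/2 × 1.5 = 39.15
  [7.5→8]: (23.99+22.69)/2 × 0.5 = 11.67
  Sum = 180.34 mcg/mL·h
Extrapolated tail: C_last / k_e = 22.69 / 0.115 = 197.304
AUC_0→∞ = 180.34 + 197.304 = 377.644 mcg/mL·h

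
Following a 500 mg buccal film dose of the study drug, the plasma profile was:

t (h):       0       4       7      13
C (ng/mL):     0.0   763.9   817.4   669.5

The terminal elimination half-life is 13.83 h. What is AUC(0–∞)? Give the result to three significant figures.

Trapezoidal AUC_0→13:
  [0→4]: (0.0+763.9)/2 × 4 = 1527.8
  [4→7]: (763.9+817.4)/2 × 3 = 2371.95
  [7→13]: (817.4+669.5)/2 × 6 = 4460.7
  Sum = 8360.45 ng/mL·h
k_e = ln2 / t½ = 0.693147 / 13.83 = 0.0501 h^-1
Extrapolated tail: C_last / k_e = 669.5 / 0.0501 = 13363.273
AUC_0→∞ = 8360.45 + 13363.273 = 21723.723 ng/mL·h

AUC = 21700 ng/mL·h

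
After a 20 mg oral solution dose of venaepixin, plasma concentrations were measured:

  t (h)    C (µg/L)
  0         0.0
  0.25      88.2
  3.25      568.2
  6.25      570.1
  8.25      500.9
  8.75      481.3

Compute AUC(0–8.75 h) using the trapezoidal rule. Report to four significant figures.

Trapezoidal AUC_0→8.75:
  [0→0.25]: (0.0+88.2)/2 × 0.25 = 11.025
  [0.25→3.25]: (88.2+568.2)/2 × 3 = 984.6
  [3.25→6.25]: (568.2+570.1)/2 × 3 = 1707.45
  [6.25→8.25]: (570.1+500.9)/2 × 2 = 1071.0
  [8.25→8.75]: (500.9+481.3)/2 × 0.5 = 245.55
  Sum = 4019.625 µg/L·h

AUC = 4020 µg/L·h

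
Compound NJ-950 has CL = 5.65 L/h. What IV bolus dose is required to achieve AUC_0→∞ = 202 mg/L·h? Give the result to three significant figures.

Dose = 1140 mg

Dose_iv = CL × AUC_0→∞
     = 5.65 × 202 = 1141.3 mg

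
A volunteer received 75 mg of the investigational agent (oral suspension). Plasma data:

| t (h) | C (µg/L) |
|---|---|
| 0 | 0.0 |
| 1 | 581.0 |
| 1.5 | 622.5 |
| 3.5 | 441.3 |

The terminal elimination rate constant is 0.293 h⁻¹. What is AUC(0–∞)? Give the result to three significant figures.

AUC = 3160 µg/L·h

Trapezoidal AUC_0→3.5:
  [0→1]: (0.0+581.0)/2 × 1 = 290.5
  [1→1.5]: (581.0+622.5)/2 × 0.5 = 300.875
  [1.5→3.5]: (622.5+441.3)/2 × 2 = 1063.8
  Sum = 1655.175 µg/L·h
Extrapolated tail: C_last / k_e = 441.3 / 0.293 = 1506.143
AUC_0→∞ = 1655.175 + 1506.143 = 3161.318 µg/L·h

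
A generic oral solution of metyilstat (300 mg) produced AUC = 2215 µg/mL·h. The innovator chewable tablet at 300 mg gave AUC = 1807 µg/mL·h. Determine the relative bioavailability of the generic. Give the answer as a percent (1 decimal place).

F_rel = (AUC_test/D_test) / (AUC_ref/D_ref)
      = (2215/300) / (1807/300)
      = 7.38333 / 6.02333 = 1.2258 = 122.58%

F_rel = 122.6%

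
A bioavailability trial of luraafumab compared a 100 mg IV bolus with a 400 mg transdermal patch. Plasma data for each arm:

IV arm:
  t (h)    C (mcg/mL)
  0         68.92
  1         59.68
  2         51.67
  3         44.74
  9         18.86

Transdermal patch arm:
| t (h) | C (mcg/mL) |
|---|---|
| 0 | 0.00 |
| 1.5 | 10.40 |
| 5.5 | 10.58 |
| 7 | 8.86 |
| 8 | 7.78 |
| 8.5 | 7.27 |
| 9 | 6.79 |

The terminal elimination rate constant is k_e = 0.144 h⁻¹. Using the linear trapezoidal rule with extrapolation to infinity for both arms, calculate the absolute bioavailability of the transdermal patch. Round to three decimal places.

F = 0.065

Trapezoidal AUC_0→9 (IV):
  [0→1]: (68.92+59.68)/2 × 1 = 64.3
  [1→2]: (59.68+51.67)/2 × 1 = 55.675
  [2→3]: (51.67+44.74)/2 × 1 = 48.205
  [3→9]: (44.74+18.86)/2 × 6 = 190.8
  Sum = 358.98 mcg/mL·h
IV tail: 18.86/0.144 = 130.972; AUC_iv,0→∞ = 358.98 + 130.972 = 489.952 mcg/mL·h
Trapezoidal AUC_0→9 (transdermal patch):
  [0→1.5]: (0.00+10.40)/2 × 1.5 = 7.8
  [1.5→5.5]: (10.40+10.58)/2 × 4 = 41.96
  [5.5→7]: (10.58+8.86)/2 × 1.5 = 14.58
  [7→8]: (8.86+7.78)/2 × 1 = 8.32
  [8→8.5]: (7.78+7.27)/2 × 0.5 = 3.7625
  [8.5→9]: (7.27+6.79)/2 × 0.5 = 3.515
  Sum = 79.9375 mcg/mL·h
transdermal patch tail: 6.79/0.144 = 47.153; AUC_ev,0→∞ = 79.9375 + 47.153 = 127.0905 mcg/mL·h
F = (AUC_ev/D_ev)/(AUC_iv/D_iv) = (127.0905/400)/(489.952/100) = 0.31772625/4.89952 = 0.0648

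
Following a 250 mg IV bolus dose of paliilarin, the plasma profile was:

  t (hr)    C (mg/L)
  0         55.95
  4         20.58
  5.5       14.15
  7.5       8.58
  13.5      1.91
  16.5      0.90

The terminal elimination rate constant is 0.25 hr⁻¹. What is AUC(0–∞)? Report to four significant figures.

Trapezoidal AUC_0→16.5:
  [0→4]: (55.95+20.58)/2 × 4 = 153.06
  [4→5.5]: (20.58+14.15)/2 × 1.5 = 26.0475
  [5.5→7.5]: (14.15+8.58)/2 × 2 = 22.73
  [7.5→13.5]: (8.58+1.91)/2 × 6 = 31.47
  [13.5→16.5]: (1.91+0.90)/2 × 3 = 4.215
  Sum = 237.5225 mg/L·hr
Extrapolated tail: C_last / k_e = 0.90 / 0.25 = 3.600
AUC_0→∞ = 237.5225 + 3.600 = 241.1225 mg/L·hr

AUC = 241.1 mg/L·hr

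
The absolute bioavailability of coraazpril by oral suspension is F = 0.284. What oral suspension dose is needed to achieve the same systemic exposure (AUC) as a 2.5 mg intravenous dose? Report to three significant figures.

D_oral = 8.80 mg

For equal systemic exposure: F × D_ev = D_iv
D_ev = D_iv / F = 2.5 / 0.284 = 8.80282 mg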